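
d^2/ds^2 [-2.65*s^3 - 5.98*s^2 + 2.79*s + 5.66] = -15.9*s - 11.96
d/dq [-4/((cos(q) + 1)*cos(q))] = -(4*sin(q)/cos(q)^2 + 8*tan(q))/(cos(q) + 1)^2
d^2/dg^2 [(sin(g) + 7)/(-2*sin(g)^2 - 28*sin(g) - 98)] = (sin(g)^2 - 7*sin(g) - 2)/(2*(sin(g) + 7)^3)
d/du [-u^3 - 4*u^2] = u*(-3*u - 8)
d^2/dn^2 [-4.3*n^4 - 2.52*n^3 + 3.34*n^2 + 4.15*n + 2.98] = -51.6*n^2 - 15.12*n + 6.68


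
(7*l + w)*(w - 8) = 7*l*w - 56*l + w^2 - 8*w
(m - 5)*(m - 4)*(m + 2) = m^3 - 7*m^2 + 2*m + 40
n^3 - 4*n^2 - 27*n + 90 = (n - 6)*(n - 3)*(n + 5)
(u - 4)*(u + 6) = u^2 + 2*u - 24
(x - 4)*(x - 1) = x^2 - 5*x + 4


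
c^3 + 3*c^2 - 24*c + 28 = (c - 2)^2*(c + 7)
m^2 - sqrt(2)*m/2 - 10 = (m - 5*sqrt(2)/2)*(m + 2*sqrt(2))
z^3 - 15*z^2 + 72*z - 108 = (z - 6)^2*(z - 3)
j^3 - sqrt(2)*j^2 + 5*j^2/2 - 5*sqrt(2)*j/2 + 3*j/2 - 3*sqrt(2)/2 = (j + 1)*(j + 3/2)*(j - sqrt(2))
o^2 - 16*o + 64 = (o - 8)^2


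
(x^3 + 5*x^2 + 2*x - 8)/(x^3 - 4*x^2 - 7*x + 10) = (x + 4)/(x - 5)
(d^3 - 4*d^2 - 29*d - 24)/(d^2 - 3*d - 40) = (d^2 + 4*d + 3)/(d + 5)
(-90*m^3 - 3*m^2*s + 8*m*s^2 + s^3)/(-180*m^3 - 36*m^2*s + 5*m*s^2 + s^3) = (-3*m + s)/(-6*m + s)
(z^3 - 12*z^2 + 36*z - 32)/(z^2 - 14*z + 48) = (z^2 - 4*z + 4)/(z - 6)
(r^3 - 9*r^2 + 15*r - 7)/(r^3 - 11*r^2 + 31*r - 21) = (r - 1)/(r - 3)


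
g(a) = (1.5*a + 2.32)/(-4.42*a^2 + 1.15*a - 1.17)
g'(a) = (1.5*a + 2.32)*(8.84*a - 1.15)/(-4.42*a^2 + 1.15*a - 1.17)^2 + 1.5/(-4.42*a^2 + 1.15*a - 1.17)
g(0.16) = -2.33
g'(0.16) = -0.80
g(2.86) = -0.19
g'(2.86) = 0.09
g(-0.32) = -0.92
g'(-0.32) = -2.60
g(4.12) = -0.12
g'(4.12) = 0.04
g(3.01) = -0.18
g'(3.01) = 0.08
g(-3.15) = 0.05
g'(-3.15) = -0.00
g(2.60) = -0.22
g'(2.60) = 0.12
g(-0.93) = -0.15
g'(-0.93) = -0.48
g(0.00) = -1.98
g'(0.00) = -3.23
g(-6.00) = 0.04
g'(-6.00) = 0.00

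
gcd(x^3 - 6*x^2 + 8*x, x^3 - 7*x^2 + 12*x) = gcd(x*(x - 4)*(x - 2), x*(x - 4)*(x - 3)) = x^2 - 4*x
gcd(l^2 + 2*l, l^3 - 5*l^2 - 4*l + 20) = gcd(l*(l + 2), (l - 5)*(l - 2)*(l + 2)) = l + 2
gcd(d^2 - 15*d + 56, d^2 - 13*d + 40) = d - 8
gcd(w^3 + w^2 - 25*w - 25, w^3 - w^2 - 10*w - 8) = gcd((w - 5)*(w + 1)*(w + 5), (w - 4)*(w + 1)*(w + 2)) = w + 1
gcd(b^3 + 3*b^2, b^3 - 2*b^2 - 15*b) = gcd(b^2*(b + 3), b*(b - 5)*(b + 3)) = b^2 + 3*b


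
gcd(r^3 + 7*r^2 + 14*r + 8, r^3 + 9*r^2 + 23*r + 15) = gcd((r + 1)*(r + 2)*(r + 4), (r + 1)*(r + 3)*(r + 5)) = r + 1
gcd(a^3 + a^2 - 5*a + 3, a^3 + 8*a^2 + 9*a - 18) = a^2 + 2*a - 3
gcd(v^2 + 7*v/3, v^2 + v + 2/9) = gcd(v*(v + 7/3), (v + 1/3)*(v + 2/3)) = 1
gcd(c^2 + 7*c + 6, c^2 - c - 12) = 1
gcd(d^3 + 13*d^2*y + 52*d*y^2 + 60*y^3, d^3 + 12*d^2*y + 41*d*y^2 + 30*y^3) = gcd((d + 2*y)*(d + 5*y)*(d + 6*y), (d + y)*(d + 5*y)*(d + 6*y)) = d^2 + 11*d*y + 30*y^2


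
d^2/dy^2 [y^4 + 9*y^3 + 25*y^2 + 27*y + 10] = 12*y^2 + 54*y + 50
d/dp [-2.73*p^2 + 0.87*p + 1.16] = 0.87 - 5.46*p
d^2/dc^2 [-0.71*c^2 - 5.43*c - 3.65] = -1.42000000000000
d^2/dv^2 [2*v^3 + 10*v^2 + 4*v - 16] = 12*v + 20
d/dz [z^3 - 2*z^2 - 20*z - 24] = 3*z^2 - 4*z - 20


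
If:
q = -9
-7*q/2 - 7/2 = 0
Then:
No Solution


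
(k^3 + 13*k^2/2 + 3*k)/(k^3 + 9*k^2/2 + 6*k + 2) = k*(k + 6)/(k^2 + 4*k + 4)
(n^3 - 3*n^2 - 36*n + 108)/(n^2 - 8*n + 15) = (n^2 - 36)/(n - 5)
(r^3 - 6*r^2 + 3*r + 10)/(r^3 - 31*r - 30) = (r^2 - 7*r + 10)/(r^2 - r - 30)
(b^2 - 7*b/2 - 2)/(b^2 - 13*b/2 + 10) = (2*b + 1)/(2*b - 5)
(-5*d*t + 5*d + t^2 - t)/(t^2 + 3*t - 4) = (-5*d + t)/(t + 4)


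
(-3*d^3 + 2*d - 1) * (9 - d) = 3*d^4 - 27*d^3 - 2*d^2 + 19*d - 9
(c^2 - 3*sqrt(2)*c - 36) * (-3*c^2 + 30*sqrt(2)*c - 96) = -3*c^4 + 39*sqrt(2)*c^3 - 168*c^2 - 792*sqrt(2)*c + 3456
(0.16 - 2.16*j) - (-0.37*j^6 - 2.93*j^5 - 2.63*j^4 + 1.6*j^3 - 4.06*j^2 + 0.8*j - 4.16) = 0.37*j^6 + 2.93*j^5 + 2.63*j^4 - 1.6*j^3 + 4.06*j^2 - 2.96*j + 4.32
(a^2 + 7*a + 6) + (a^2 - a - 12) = 2*a^2 + 6*a - 6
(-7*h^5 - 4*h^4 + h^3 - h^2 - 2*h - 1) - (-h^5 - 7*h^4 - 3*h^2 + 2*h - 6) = -6*h^5 + 3*h^4 + h^3 + 2*h^2 - 4*h + 5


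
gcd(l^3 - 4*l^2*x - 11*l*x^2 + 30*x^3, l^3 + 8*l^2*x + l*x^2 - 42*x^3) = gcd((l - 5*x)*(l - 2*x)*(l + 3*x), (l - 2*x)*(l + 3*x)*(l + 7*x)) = -l^2 - l*x + 6*x^2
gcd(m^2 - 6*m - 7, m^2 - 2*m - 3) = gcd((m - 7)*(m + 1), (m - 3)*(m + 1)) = m + 1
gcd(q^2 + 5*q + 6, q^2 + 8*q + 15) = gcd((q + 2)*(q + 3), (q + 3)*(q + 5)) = q + 3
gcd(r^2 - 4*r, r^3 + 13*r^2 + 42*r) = r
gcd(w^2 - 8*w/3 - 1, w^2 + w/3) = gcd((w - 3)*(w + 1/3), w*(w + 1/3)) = w + 1/3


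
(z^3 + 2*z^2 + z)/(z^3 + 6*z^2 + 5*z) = (z + 1)/(z + 5)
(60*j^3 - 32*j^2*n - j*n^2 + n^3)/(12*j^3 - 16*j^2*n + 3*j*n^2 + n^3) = (5*j - n)/(j - n)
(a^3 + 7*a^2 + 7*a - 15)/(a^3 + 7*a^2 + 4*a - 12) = (a^2 + 8*a + 15)/(a^2 + 8*a + 12)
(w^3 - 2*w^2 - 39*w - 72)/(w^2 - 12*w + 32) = (w^2 + 6*w + 9)/(w - 4)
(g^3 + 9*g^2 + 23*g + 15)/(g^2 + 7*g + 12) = (g^2 + 6*g + 5)/(g + 4)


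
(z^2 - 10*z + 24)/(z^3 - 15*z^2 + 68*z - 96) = (z - 6)/(z^2 - 11*z + 24)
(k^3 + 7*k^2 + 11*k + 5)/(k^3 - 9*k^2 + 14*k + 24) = (k^2 + 6*k + 5)/(k^2 - 10*k + 24)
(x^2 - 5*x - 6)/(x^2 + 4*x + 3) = (x - 6)/(x + 3)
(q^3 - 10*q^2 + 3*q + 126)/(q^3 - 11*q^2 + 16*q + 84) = (q + 3)/(q + 2)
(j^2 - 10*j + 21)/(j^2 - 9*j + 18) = (j - 7)/(j - 6)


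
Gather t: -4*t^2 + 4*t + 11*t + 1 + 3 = -4*t^2 + 15*t + 4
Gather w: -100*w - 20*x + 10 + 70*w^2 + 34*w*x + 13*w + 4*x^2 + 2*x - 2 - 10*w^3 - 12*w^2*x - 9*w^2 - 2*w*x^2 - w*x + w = -10*w^3 + w^2*(61 - 12*x) + w*(-2*x^2 + 33*x - 86) + 4*x^2 - 18*x + 8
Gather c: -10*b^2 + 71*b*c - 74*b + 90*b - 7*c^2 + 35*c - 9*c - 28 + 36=-10*b^2 + 16*b - 7*c^2 + c*(71*b + 26) + 8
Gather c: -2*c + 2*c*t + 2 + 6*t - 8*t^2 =c*(2*t - 2) - 8*t^2 + 6*t + 2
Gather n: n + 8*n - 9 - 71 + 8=9*n - 72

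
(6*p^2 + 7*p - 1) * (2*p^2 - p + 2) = 12*p^4 + 8*p^3 + 3*p^2 + 15*p - 2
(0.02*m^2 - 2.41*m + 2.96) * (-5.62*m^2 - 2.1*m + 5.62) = -0.1124*m^4 + 13.5022*m^3 - 11.4618*m^2 - 19.7602*m + 16.6352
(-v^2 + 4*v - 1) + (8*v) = -v^2 + 12*v - 1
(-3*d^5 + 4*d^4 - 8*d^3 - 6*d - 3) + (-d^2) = -3*d^5 + 4*d^4 - 8*d^3 - d^2 - 6*d - 3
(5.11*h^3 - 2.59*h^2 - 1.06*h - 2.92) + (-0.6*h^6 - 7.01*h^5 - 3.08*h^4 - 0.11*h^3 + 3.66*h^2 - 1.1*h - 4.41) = -0.6*h^6 - 7.01*h^5 - 3.08*h^4 + 5.0*h^3 + 1.07*h^2 - 2.16*h - 7.33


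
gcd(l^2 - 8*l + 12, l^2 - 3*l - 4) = 1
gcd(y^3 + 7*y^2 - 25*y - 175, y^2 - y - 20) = y - 5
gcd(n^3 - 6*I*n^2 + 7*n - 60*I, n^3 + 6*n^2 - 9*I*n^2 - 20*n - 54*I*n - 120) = n^2 - 9*I*n - 20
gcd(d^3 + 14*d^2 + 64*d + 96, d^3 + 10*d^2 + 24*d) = d^2 + 10*d + 24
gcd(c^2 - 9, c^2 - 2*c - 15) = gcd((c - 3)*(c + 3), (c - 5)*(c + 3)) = c + 3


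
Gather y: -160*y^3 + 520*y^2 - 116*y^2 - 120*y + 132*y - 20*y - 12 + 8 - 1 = -160*y^3 + 404*y^2 - 8*y - 5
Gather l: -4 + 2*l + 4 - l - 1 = l - 1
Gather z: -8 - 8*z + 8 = -8*z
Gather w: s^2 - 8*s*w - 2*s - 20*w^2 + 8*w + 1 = s^2 - 2*s - 20*w^2 + w*(8 - 8*s) + 1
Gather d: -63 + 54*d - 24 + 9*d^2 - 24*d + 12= 9*d^2 + 30*d - 75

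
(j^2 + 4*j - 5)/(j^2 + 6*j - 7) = (j + 5)/(j + 7)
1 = 1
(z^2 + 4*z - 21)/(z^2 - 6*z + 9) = (z + 7)/(z - 3)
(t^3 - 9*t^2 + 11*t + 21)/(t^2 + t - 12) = (t^2 - 6*t - 7)/(t + 4)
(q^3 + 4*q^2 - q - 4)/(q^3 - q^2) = 1 + 5/q + 4/q^2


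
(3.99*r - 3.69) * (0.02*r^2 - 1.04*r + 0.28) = 0.0798*r^3 - 4.2234*r^2 + 4.9548*r - 1.0332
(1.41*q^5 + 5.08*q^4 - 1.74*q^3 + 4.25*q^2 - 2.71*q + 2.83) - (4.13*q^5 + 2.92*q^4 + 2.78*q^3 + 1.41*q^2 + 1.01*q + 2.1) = -2.72*q^5 + 2.16*q^4 - 4.52*q^3 + 2.84*q^2 - 3.72*q + 0.73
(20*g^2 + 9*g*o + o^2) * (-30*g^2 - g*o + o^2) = -600*g^4 - 290*g^3*o - 19*g^2*o^2 + 8*g*o^3 + o^4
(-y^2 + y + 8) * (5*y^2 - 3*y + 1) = -5*y^4 + 8*y^3 + 36*y^2 - 23*y + 8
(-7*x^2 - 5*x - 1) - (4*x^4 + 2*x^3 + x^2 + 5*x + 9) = -4*x^4 - 2*x^3 - 8*x^2 - 10*x - 10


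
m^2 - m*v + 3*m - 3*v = (m + 3)*(m - v)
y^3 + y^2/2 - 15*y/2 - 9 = (y - 3)*(y + 3/2)*(y + 2)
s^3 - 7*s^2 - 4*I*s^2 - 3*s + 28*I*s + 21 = (s - 7)*(s - 3*I)*(s - I)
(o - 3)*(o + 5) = o^2 + 2*o - 15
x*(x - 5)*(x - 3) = x^3 - 8*x^2 + 15*x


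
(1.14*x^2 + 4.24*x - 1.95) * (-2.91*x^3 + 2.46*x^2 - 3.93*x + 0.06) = -3.3174*x^5 - 9.534*x^4 + 11.6247*x^3 - 21.3918*x^2 + 7.9179*x - 0.117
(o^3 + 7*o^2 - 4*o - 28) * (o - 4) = o^4 + 3*o^3 - 32*o^2 - 12*o + 112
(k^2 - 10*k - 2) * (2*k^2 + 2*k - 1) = 2*k^4 - 18*k^3 - 25*k^2 + 6*k + 2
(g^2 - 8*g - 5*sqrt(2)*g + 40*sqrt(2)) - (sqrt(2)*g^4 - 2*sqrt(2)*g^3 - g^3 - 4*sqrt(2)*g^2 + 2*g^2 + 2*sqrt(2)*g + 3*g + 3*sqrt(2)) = -sqrt(2)*g^4 + g^3 + 2*sqrt(2)*g^3 - g^2 + 4*sqrt(2)*g^2 - 11*g - 7*sqrt(2)*g + 37*sqrt(2)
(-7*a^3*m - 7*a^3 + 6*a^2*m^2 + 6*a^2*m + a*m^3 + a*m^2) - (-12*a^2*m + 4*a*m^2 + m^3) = -7*a^3*m - 7*a^3 + 6*a^2*m^2 + 18*a^2*m + a*m^3 - 3*a*m^2 - m^3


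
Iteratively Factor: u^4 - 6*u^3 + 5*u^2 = (u - 5)*(u^3 - u^2) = u*(u - 5)*(u^2 - u) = u*(u - 5)*(u - 1)*(u)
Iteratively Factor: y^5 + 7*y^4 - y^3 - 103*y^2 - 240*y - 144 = (y + 3)*(y^4 + 4*y^3 - 13*y^2 - 64*y - 48) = (y - 4)*(y + 3)*(y^3 + 8*y^2 + 19*y + 12) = (y - 4)*(y + 3)*(y + 4)*(y^2 + 4*y + 3) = (y - 4)*(y + 1)*(y + 3)*(y + 4)*(y + 3)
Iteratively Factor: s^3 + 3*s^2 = (s)*(s^2 + 3*s) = s*(s + 3)*(s)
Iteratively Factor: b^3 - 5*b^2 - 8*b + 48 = (b + 3)*(b^2 - 8*b + 16) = (b - 4)*(b + 3)*(b - 4)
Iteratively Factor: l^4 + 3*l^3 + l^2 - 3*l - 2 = (l + 2)*(l^3 + l^2 - l - 1) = (l + 1)*(l + 2)*(l^2 - 1) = (l - 1)*(l + 1)*(l + 2)*(l + 1)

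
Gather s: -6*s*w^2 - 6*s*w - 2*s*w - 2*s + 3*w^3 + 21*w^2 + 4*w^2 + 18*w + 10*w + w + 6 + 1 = s*(-6*w^2 - 8*w - 2) + 3*w^3 + 25*w^2 + 29*w + 7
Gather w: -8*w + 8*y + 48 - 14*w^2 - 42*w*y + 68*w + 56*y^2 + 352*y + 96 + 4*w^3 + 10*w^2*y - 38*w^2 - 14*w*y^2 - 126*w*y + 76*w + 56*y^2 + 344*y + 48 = 4*w^3 + w^2*(10*y - 52) + w*(-14*y^2 - 168*y + 136) + 112*y^2 + 704*y + 192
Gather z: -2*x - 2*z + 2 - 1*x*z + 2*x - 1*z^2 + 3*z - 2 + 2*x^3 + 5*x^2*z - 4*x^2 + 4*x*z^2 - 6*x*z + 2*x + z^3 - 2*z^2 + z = 2*x^3 - 4*x^2 + 2*x + z^3 + z^2*(4*x - 3) + z*(5*x^2 - 7*x + 2)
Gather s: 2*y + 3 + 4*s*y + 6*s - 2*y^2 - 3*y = s*(4*y + 6) - 2*y^2 - y + 3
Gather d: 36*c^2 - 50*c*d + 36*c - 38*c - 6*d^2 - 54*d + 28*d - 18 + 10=36*c^2 - 2*c - 6*d^2 + d*(-50*c - 26) - 8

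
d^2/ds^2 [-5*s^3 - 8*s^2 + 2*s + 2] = -30*s - 16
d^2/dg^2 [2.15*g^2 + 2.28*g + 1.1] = 4.30000000000000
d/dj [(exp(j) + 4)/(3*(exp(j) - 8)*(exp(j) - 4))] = (-exp(2*j) - 8*exp(j) + 80)*exp(j)/(3*(exp(4*j) - 24*exp(3*j) + 208*exp(2*j) - 768*exp(j) + 1024))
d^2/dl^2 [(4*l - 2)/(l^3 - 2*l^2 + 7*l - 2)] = 4*((2*l - 1)*(3*l^2 - 4*l + 7)^2 + (-6*l^2 + 8*l - (2*l - 1)*(3*l - 2) - 14)*(l^3 - 2*l^2 + 7*l - 2))/(l^3 - 2*l^2 + 7*l - 2)^3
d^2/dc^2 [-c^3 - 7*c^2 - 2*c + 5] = -6*c - 14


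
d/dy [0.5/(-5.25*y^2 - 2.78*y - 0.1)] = (5.25*y + 1.39)/(5.25*y^2 + 2.78*y + 0.1)^2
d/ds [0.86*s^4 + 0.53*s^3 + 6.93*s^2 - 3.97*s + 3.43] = 3.44*s^3 + 1.59*s^2 + 13.86*s - 3.97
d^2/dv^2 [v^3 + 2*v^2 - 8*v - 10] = 6*v + 4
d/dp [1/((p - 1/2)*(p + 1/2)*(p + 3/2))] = 16*(-12*p^2 - 12*p + 1)/(64*p^6 + 192*p^5 + 112*p^4 - 96*p^3 - 68*p^2 + 12*p + 9)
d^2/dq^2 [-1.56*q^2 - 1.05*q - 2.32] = -3.12000000000000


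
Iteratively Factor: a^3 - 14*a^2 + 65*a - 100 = (a - 5)*(a^2 - 9*a + 20) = (a - 5)*(a - 4)*(a - 5)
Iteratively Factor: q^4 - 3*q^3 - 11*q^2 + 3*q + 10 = (q + 2)*(q^3 - 5*q^2 - q + 5) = (q + 1)*(q + 2)*(q^2 - 6*q + 5) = (q - 5)*(q + 1)*(q + 2)*(q - 1)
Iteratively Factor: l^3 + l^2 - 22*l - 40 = (l + 2)*(l^2 - l - 20) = (l + 2)*(l + 4)*(l - 5)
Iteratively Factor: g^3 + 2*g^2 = (g + 2)*(g^2) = g*(g + 2)*(g)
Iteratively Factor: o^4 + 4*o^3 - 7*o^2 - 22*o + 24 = (o + 3)*(o^3 + o^2 - 10*o + 8) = (o - 2)*(o + 3)*(o^2 + 3*o - 4) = (o - 2)*(o - 1)*(o + 3)*(o + 4)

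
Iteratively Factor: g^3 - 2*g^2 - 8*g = (g)*(g^2 - 2*g - 8) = g*(g - 4)*(g + 2)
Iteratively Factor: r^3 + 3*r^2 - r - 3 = (r - 1)*(r^2 + 4*r + 3) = (r - 1)*(r + 1)*(r + 3)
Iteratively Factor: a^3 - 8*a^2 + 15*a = (a - 5)*(a^2 - 3*a) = (a - 5)*(a - 3)*(a)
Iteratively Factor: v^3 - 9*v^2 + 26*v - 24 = (v - 4)*(v^2 - 5*v + 6) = (v - 4)*(v - 2)*(v - 3)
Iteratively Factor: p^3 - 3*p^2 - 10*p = (p - 5)*(p^2 + 2*p) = (p - 5)*(p + 2)*(p)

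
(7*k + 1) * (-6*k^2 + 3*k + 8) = -42*k^3 + 15*k^2 + 59*k + 8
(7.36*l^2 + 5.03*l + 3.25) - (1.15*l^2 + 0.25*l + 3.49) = 6.21*l^2 + 4.78*l - 0.24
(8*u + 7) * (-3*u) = -24*u^2 - 21*u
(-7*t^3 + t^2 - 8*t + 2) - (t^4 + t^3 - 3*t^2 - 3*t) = -t^4 - 8*t^3 + 4*t^2 - 5*t + 2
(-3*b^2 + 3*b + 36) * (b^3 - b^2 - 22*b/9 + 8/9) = -3*b^5 + 6*b^4 + 121*b^3/3 - 46*b^2 - 256*b/3 + 32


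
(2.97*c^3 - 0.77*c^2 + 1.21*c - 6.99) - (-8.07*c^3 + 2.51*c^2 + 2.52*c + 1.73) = 11.04*c^3 - 3.28*c^2 - 1.31*c - 8.72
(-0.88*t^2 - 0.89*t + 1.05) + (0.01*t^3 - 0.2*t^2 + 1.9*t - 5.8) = 0.01*t^3 - 1.08*t^2 + 1.01*t - 4.75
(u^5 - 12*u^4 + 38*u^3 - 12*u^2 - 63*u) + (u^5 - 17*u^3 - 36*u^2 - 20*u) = 2*u^5 - 12*u^4 + 21*u^3 - 48*u^2 - 83*u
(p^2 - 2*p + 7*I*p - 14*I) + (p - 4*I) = p^2 - p + 7*I*p - 18*I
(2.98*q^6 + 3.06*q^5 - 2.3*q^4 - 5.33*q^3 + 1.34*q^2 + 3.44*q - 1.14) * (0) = 0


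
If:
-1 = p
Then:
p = -1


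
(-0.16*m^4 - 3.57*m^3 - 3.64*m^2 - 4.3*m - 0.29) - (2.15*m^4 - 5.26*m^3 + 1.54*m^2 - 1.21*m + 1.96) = -2.31*m^4 + 1.69*m^3 - 5.18*m^2 - 3.09*m - 2.25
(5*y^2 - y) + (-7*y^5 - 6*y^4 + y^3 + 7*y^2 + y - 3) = -7*y^5 - 6*y^4 + y^3 + 12*y^2 - 3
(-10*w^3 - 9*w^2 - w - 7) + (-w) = -10*w^3 - 9*w^2 - 2*w - 7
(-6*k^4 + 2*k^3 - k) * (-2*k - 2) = 12*k^5 + 8*k^4 - 4*k^3 + 2*k^2 + 2*k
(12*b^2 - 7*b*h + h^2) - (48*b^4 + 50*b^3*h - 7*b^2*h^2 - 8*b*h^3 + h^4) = -48*b^4 - 50*b^3*h + 7*b^2*h^2 + 12*b^2 + 8*b*h^3 - 7*b*h - h^4 + h^2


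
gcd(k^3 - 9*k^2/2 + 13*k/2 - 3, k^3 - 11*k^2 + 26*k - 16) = k^2 - 3*k + 2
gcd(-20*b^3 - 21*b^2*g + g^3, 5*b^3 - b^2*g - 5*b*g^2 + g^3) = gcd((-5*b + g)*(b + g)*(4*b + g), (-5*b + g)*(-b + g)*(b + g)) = 5*b^2 + 4*b*g - g^2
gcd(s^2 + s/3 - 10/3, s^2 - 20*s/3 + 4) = 1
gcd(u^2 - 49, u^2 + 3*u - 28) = u + 7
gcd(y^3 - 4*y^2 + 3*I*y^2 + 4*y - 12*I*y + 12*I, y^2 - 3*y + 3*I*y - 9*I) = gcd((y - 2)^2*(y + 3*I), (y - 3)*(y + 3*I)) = y + 3*I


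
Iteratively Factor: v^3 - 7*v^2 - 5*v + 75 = (v - 5)*(v^2 - 2*v - 15) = (v - 5)^2*(v + 3)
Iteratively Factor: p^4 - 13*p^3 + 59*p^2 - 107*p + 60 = (p - 4)*(p^3 - 9*p^2 + 23*p - 15) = (p - 5)*(p - 4)*(p^2 - 4*p + 3) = (p - 5)*(p - 4)*(p - 1)*(p - 3)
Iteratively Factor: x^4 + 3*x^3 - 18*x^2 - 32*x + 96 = (x + 4)*(x^3 - x^2 - 14*x + 24) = (x + 4)^2*(x^2 - 5*x + 6) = (x - 3)*(x + 4)^2*(x - 2)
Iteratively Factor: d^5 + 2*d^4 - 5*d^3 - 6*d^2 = (d + 3)*(d^4 - d^3 - 2*d^2) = d*(d + 3)*(d^3 - d^2 - 2*d) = d*(d - 2)*(d + 3)*(d^2 + d) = d^2*(d - 2)*(d + 3)*(d + 1)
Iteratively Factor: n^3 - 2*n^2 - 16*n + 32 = (n + 4)*(n^2 - 6*n + 8) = (n - 4)*(n + 4)*(n - 2)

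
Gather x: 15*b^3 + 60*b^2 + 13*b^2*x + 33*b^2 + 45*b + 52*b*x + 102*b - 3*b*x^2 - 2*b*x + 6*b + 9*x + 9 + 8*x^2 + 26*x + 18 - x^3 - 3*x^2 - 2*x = 15*b^3 + 93*b^2 + 153*b - x^3 + x^2*(5 - 3*b) + x*(13*b^2 + 50*b + 33) + 27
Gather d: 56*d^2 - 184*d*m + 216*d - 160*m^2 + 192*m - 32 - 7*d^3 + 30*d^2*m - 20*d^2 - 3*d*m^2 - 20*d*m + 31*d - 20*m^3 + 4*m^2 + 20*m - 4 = -7*d^3 + d^2*(30*m + 36) + d*(-3*m^2 - 204*m + 247) - 20*m^3 - 156*m^2 + 212*m - 36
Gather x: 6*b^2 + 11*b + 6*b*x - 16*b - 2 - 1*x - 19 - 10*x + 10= 6*b^2 - 5*b + x*(6*b - 11) - 11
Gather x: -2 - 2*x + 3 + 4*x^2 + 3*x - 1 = 4*x^2 + x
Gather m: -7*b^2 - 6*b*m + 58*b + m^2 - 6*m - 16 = -7*b^2 + 58*b + m^2 + m*(-6*b - 6) - 16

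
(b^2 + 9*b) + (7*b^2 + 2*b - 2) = 8*b^2 + 11*b - 2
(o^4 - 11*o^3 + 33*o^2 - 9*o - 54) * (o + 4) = o^5 - 7*o^4 - 11*o^3 + 123*o^2 - 90*o - 216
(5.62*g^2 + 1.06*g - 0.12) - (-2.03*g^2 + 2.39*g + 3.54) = 7.65*g^2 - 1.33*g - 3.66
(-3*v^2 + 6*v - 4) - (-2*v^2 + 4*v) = -v^2 + 2*v - 4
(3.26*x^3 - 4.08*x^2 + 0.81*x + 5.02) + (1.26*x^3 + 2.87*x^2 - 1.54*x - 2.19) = 4.52*x^3 - 1.21*x^2 - 0.73*x + 2.83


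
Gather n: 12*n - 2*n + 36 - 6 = 10*n + 30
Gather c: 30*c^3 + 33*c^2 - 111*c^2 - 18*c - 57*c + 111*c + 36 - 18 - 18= 30*c^3 - 78*c^2 + 36*c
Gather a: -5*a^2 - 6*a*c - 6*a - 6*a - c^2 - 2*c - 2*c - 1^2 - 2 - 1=-5*a^2 + a*(-6*c - 12) - c^2 - 4*c - 4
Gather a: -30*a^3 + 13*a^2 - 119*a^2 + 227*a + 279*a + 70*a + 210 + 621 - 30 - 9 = -30*a^3 - 106*a^2 + 576*a + 792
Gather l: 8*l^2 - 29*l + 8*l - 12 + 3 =8*l^2 - 21*l - 9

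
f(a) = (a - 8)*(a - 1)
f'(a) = 2*a - 9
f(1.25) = -1.69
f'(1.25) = -6.50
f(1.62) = -3.96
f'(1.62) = -5.76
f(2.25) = -7.19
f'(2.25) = -4.50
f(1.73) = -4.58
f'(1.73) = -5.54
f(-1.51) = 23.87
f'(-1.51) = -12.02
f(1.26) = -1.75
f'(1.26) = -6.48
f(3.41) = -11.06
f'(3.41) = -2.18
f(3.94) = -11.94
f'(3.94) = -1.12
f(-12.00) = 260.00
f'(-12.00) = -33.00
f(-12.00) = 260.00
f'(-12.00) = -33.00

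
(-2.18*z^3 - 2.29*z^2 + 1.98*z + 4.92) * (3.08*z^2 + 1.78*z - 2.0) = -6.7144*z^5 - 10.9336*z^4 + 6.3822*z^3 + 23.258*z^2 + 4.7976*z - 9.84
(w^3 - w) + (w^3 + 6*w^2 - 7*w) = 2*w^3 + 6*w^2 - 8*w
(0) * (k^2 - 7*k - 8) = 0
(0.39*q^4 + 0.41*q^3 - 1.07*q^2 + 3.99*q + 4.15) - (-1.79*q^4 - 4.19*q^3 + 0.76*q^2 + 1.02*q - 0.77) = 2.18*q^4 + 4.6*q^3 - 1.83*q^2 + 2.97*q + 4.92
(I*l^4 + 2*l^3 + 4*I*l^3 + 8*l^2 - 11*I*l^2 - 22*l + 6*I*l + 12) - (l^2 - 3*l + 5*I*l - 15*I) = I*l^4 + 2*l^3 + 4*I*l^3 + 7*l^2 - 11*I*l^2 - 19*l + I*l + 12 + 15*I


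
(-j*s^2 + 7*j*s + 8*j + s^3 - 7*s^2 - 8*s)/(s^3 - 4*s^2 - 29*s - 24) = (-j + s)/(s + 3)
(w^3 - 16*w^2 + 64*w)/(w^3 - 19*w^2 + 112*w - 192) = w/(w - 3)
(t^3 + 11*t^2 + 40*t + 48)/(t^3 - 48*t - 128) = (t + 3)/(t - 8)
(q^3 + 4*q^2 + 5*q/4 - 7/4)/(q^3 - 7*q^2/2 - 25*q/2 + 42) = (2*q^2 + q - 1)/(2*(q^2 - 7*q + 12))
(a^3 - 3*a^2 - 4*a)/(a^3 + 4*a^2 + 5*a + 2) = a*(a - 4)/(a^2 + 3*a + 2)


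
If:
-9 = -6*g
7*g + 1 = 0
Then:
No Solution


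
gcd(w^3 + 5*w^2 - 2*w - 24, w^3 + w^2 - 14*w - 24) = w + 3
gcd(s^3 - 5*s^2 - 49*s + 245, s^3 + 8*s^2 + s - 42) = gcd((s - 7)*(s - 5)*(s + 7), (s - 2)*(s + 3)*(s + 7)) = s + 7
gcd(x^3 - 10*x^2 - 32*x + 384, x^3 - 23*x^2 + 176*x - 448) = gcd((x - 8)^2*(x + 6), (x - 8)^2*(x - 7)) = x^2 - 16*x + 64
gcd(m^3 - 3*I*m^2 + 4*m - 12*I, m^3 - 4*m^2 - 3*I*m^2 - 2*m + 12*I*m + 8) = m - 2*I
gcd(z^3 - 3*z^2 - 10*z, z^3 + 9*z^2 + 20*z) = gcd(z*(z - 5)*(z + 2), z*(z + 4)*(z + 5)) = z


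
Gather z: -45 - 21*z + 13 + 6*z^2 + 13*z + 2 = 6*z^2 - 8*z - 30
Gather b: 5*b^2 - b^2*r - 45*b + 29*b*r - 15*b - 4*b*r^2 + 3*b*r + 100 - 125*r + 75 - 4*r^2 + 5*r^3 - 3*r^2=b^2*(5 - r) + b*(-4*r^2 + 32*r - 60) + 5*r^3 - 7*r^2 - 125*r + 175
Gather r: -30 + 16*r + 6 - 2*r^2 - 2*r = -2*r^2 + 14*r - 24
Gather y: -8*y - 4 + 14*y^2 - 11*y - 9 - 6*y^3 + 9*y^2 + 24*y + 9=-6*y^3 + 23*y^2 + 5*y - 4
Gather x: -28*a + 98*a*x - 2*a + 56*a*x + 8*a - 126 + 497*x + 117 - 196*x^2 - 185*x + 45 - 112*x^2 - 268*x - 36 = -22*a - 308*x^2 + x*(154*a + 44)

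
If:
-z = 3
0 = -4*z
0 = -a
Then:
No Solution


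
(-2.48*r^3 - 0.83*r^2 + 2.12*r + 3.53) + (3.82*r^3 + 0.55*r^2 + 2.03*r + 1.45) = 1.34*r^3 - 0.28*r^2 + 4.15*r + 4.98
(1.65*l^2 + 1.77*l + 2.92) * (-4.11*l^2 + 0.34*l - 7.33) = -6.7815*l^4 - 6.7137*l^3 - 23.4939*l^2 - 11.9813*l - 21.4036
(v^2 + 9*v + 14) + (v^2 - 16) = 2*v^2 + 9*v - 2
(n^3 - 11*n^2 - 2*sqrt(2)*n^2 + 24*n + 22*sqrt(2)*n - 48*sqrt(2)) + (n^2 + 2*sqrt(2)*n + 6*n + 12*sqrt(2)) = n^3 - 10*n^2 - 2*sqrt(2)*n^2 + 30*n + 24*sqrt(2)*n - 36*sqrt(2)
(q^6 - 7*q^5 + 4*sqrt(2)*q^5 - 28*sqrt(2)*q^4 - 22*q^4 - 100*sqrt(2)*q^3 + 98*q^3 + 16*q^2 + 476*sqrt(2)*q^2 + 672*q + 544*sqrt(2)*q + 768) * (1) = q^6 - 7*q^5 + 4*sqrt(2)*q^5 - 28*sqrt(2)*q^4 - 22*q^4 - 100*sqrt(2)*q^3 + 98*q^3 + 16*q^2 + 476*sqrt(2)*q^2 + 672*q + 544*sqrt(2)*q + 768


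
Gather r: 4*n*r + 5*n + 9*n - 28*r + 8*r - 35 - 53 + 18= 14*n + r*(4*n - 20) - 70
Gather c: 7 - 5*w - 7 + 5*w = 0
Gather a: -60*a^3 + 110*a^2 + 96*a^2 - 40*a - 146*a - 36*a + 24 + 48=-60*a^3 + 206*a^2 - 222*a + 72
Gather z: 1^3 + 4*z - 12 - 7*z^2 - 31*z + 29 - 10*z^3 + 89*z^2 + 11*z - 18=-10*z^3 + 82*z^2 - 16*z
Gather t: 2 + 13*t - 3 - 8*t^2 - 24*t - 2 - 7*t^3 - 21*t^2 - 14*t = -7*t^3 - 29*t^2 - 25*t - 3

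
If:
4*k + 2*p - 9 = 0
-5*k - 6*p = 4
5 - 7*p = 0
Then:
No Solution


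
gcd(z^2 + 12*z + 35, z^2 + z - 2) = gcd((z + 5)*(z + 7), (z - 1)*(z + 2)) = 1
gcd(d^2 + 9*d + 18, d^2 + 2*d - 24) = d + 6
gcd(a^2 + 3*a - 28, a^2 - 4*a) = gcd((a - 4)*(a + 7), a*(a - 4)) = a - 4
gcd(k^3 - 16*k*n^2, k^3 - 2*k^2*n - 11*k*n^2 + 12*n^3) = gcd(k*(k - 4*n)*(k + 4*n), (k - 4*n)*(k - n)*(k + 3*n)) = k - 4*n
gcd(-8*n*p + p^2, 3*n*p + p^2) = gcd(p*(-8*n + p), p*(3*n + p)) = p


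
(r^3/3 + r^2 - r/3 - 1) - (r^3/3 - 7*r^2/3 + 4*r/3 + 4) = 10*r^2/3 - 5*r/3 - 5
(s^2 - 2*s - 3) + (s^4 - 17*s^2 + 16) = s^4 - 16*s^2 - 2*s + 13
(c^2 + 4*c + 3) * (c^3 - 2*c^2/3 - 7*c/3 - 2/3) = c^5 + 10*c^4/3 - 2*c^3 - 12*c^2 - 29*c/3 - 2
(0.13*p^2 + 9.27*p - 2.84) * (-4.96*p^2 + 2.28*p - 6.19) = -0.6448*p^4 - 45.6828*p^3 + 34.4173*p^2 - 63.8565*p + 17.5796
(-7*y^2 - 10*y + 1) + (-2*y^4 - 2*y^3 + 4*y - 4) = -2*y^4 - 2*y^3 - 7*y^2 - 6*y - 3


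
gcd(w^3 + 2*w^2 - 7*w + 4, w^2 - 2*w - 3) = 1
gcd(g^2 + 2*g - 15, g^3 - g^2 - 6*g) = g - 3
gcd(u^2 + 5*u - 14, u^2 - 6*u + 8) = u - 2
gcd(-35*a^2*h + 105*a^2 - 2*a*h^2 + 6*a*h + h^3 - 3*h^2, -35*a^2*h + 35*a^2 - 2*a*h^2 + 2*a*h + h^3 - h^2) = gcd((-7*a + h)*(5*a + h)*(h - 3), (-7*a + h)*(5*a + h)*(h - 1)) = 35*a^2 + 2*a*h - h^2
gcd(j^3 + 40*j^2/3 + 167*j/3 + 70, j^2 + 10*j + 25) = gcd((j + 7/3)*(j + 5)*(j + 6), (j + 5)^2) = j + 5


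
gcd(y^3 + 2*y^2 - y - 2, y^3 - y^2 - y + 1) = y^2 - 1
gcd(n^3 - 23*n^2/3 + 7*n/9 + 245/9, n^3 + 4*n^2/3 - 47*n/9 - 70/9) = n^2 - 2*n/3 - 35/9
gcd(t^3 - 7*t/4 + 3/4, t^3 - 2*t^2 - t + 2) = t - 1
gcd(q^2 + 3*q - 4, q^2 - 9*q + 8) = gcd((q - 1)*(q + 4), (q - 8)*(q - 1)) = q - 1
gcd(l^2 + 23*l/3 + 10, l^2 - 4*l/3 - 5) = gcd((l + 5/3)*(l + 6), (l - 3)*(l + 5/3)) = l + 5/3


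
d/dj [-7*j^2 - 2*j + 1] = -14*j - 2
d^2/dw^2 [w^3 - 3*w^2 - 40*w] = 6*w - 6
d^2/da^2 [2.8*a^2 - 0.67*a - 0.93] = 5.60000000000000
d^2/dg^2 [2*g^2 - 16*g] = 4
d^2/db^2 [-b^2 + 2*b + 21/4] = -2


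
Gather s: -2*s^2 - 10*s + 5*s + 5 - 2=-2*s^2 - 5*s + 3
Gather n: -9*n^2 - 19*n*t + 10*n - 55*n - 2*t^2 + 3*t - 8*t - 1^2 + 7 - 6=-9*n^2 + n*(-19*t - 45) - 2*t^2 - 5*t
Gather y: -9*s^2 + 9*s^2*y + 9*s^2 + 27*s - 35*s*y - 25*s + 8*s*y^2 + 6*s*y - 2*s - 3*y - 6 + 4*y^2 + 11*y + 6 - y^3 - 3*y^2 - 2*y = -y^3 + y^2*(8*s + 1) + y*(9*s^2 - 29*s + 6)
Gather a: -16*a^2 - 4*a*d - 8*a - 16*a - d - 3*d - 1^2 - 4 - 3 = -16*a^2 + a*(-4*d - 24) - 4*d - 8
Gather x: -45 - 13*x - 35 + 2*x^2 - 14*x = 2*x^2 - 27*x - 80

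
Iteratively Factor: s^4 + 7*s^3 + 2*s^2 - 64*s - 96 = (s + 2)*(s^3 + 5*s^2 - 8*s - 48) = (s - 3)*(s + 2)*(s^2 + 8*s + 16) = (s - 3)*(s + 2)*(s + 4)*(s + 4)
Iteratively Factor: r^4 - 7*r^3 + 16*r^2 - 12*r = (r - 3)*(r^3 - 4*r^2 + 4*r) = (r - 3)*(r - 2)*(r^2 - 2*r) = (r - 3)*(r - 2)^2*(r)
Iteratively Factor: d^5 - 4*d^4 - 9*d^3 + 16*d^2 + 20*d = (d)*(d^4 - 4*d^3 - 9*d^2 + 16*d + 20) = d*(d + 2)*(d^3 - 6*d^2 + 3*d + 10) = d*(d - 2)*(d + 2)*(d^2 - 4*d - 5) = d*(d - 5)*(d - 2)*(d + 2)*(d + 1)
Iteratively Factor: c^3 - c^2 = (c - 1)*(c^2) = c*(c - 1)*(c)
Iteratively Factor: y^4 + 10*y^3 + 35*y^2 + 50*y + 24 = (y + 2)*(y^3 + 8*y^2 + 19*y + 12) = (y + 1)*(y + 2)*(y^2 + 7*y + 12) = (y + 1)*(y + 2)*(y + 3)*(y + 4)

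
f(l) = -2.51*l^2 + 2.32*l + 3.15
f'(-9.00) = 47.50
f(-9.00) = -221.04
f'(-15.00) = 77.62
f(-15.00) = -596.40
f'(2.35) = -9.48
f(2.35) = -5.26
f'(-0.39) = 4.28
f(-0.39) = 1.86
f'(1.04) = -2.90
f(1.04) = 2.85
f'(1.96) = -7.52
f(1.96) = -1.95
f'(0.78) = -1.60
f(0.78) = 3.43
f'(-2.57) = 15.22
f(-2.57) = -19.39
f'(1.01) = -2.75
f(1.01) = 2.93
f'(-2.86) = 16.68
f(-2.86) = -24.02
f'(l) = 2.32 - 5.02*l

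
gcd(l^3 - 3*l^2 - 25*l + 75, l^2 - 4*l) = 1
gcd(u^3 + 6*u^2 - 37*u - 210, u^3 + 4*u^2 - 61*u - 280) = u^2 + 12*u + 35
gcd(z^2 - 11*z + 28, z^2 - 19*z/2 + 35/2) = z - 7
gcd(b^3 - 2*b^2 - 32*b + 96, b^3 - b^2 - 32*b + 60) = b + 6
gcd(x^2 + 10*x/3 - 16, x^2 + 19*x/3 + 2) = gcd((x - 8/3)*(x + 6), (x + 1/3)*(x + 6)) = x + 6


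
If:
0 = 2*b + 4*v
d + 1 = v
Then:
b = -2*v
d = v - 1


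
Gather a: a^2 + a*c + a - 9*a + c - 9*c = a^2 + a*(c - 8) - 8*c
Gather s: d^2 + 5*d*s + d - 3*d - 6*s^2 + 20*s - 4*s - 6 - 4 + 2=d^2 - 2*d - 6*s^2 + s*(5*d + 16) - 8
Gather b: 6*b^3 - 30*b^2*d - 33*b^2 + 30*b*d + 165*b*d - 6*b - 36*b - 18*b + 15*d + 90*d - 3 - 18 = 6*b^3 + b^2*(-30*d - 33) + b*(195*d - 60) + 105*d - 21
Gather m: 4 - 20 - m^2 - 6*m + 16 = -m^2 - 6*m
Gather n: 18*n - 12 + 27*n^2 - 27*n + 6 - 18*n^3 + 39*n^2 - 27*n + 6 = -18*n^3 + 66*n^2 - 36*n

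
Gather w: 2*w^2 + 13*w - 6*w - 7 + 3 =2*w^2 + 7*w - 4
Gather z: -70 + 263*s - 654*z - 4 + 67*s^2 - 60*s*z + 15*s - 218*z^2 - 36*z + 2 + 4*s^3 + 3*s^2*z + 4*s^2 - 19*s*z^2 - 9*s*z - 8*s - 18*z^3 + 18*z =4*s^3 + 71*s^2 + 270*s - 18*z^3 + z^2*(-19*s - 218) + z*(3*s^2 - 69*s - 672) - 72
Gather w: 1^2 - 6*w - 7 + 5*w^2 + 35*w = 5*w^2 + 29*w - 6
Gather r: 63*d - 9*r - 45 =63*d - 9*r - 45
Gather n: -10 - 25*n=-25*n - 10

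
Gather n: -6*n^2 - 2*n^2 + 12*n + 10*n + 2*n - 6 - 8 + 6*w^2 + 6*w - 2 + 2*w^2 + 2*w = -8*n^2 + 24*n + 8*w^2 + 8*w - 16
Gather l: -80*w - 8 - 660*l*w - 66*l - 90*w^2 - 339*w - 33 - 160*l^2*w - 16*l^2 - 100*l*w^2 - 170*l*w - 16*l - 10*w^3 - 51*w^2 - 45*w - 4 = l^2*(-160*w - 16) + l*(-100*w^2 - 830*w - 82) - 10*w^3 - 141*w^2 - 464*w - 45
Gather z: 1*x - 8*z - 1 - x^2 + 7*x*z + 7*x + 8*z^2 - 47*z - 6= -x^2 + 8*x + 8*z^2 + z*(7*x - 55) - 7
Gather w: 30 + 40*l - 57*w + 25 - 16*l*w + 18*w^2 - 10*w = 40*l + 18*w^2 + w*(-16*l - 67) + 55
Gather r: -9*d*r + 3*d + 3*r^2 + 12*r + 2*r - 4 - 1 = 3*d + 3*r^2 + r*(14 - 9*d) - 5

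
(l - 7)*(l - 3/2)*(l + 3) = l^3 - 11*l^2/2 - 15*l + 63/2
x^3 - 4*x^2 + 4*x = x*(x - 2)^2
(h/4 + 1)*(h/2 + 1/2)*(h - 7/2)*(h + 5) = h^4/8 + 13*h^3/16 - 3*h^2/4 - 163*h/16 - 35/4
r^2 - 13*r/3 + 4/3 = (r - 4)*(r - 1/3)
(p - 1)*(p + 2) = p^2 + p - 2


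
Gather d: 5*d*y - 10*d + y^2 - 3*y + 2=d*(5*y - 10) + y^2 - 3*y + 2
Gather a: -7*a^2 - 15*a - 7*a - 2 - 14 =-7*a^2 - 22*a - 16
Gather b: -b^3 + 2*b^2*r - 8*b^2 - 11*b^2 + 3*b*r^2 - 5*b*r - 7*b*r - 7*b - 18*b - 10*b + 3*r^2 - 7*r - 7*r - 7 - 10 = -b^3 + b^2*(2*r - 19) + b*(3*r^2 - 12*r - 35) + 3*r^2 - 14*r - 17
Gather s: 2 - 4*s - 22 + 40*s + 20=36*s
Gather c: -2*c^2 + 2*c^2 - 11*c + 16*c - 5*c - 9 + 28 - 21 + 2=0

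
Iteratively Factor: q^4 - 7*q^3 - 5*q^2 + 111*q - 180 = (q + 4)*(q^3 - 11*q^2 + 39*q - 45) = (q - 5)*(q + 4)*(q^2 - 6*q + 9) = (q - 5)*(q - 3)*(q + 4)*(q - 3)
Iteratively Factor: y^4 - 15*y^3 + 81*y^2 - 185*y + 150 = (y - 3)*(y^3 - 12*y^2 + 45*y - 50) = (y - 5)*(y - 3)*(y^2 - 7*y + 10) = (y - 5)^2*(y - 3)*(y - 2)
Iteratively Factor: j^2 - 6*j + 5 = (j - 5)*(j - 1)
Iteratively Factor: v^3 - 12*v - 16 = (v - 4)*(v^2 + 4*v + 4) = (v - 4)*(v + 2)*(v + 2)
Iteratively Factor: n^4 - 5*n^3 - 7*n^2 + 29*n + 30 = (n + 2)*(n^3 - 7*n^2 + 7*n + 15) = (n + 1)*(n + 2)*(n^2 - 8*n + 15) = (n - 3)*(n + 1)*(n + 2)*(n - 5)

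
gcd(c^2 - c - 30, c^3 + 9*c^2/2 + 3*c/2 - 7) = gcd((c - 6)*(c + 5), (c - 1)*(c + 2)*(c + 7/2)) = 1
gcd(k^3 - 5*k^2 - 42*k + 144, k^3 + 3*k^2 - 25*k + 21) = k - 3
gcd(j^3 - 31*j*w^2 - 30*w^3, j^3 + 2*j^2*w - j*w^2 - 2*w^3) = j + w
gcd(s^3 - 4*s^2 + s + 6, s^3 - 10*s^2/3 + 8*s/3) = s - 2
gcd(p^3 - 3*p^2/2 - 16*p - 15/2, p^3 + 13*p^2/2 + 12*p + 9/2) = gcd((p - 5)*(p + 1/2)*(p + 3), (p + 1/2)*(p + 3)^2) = p^2 + 7*p/2 + 3/2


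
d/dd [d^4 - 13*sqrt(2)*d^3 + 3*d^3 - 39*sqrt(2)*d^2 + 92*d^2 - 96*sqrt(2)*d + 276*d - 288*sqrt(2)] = 4*d^3 - 39*sqrt(2)*d^2 + 9*d^2 - 78*sqrt(2)*d + 184*d - 96*sqrt(2) + 276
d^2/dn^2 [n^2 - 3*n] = 2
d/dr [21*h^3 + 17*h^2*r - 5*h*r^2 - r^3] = 17*h^2 - 10*h*r - 3*r^2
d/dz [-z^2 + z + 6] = 1 - 2*z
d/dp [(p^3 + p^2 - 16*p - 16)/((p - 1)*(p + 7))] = (p^4 + 12*p^3 + p^2 + 18*p + 208)/(p^4 + 12*p^3 + 22*p^2 - 84*p + 49)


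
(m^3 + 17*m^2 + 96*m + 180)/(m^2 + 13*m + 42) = (m^2 + 11*m + 30)/(m + 7)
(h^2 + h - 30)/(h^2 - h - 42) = (h - 5)/(h - 7)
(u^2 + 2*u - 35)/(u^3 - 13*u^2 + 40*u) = (u + 7)/(u*(u - 8))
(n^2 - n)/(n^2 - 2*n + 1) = n/(n - 1)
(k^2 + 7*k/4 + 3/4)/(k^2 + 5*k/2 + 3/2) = (4*k + 3)/(2*(2*k + 3))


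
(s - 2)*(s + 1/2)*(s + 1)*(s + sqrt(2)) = s^4 - s^3/2 + sqrt(2)*s^3 - 5*s^2/2 - sqrt(2)*s^2/2 - 5*sqrt(2)*s/2 - s - sqrt(2)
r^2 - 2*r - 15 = (r - 5)*(r + 3)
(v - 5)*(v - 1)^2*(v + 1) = v^4 - 6*v^3 + 4*v^2 + 6*v - 5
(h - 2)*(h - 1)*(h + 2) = h^3 - h^2 - 4*h + 4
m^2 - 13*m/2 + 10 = (m - 4)*(m - 5/2)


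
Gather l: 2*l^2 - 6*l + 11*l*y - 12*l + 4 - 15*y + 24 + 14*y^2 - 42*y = 2*l^2 + l*(11*y - 18) + 14*y^2 - 57*y + 28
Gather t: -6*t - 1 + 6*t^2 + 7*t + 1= 6*t^2 + t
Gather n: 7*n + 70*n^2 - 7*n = 70*n^2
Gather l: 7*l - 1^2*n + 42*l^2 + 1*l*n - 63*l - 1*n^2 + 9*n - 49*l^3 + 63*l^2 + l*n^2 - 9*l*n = -49*l^3 + 105*l^2 + l*(n^2 - 8*n - 56) - n^2 + 8*n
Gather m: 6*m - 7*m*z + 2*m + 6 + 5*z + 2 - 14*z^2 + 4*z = m*(8 - 7*z) - 14*z^2 + 9*z + 8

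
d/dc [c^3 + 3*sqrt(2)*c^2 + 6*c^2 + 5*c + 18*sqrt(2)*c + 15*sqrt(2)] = 3*c^2 + 6*sqrt(2)*c + 12*c + 5 + 18*sqrt(2)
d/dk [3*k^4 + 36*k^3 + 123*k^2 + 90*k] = 12*k^3 + 108*k^2 + 246*k + 90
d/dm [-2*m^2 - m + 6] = -4*m - 1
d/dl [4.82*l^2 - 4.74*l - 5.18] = 9.64*l - 4.74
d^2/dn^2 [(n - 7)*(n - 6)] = 2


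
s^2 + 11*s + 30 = (s + 5)*(s + 6)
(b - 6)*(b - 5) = b^2 - 11*b + 30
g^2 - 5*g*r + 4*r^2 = (g - 4*r)*(g - r)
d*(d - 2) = d^2 - 2*d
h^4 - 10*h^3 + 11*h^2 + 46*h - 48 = (h - 8)*(h - 3)*(h - 1)*(h + 2)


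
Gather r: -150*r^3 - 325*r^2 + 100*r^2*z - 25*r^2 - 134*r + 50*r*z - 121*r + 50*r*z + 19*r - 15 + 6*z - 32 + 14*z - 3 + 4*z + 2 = -150*r^3 + r^2*(100*z - 350) + r*(100*z - 236) + 24*z - 48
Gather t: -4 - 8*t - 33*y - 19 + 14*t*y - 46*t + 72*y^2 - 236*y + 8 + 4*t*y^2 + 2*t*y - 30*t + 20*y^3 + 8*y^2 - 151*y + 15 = t*(4*y^2 + 16*y - 84) + 20*y^3 + 80*y^2 - 420*y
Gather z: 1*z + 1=z + 1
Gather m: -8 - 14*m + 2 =-14*m - 6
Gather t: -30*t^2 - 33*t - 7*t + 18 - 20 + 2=-30*t^2 - 40*t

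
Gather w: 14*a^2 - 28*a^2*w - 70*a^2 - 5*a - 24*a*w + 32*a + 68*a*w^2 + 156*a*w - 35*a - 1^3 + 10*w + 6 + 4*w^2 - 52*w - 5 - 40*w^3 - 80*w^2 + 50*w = -56*a^2 - 8*a - 40*w^3 + w^2*(68*a - 76) + w*(-28*a^2 + 132*a + 8)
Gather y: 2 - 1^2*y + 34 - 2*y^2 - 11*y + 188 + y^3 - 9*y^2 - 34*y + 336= y^3 - 11*y^2 - 46*y + 560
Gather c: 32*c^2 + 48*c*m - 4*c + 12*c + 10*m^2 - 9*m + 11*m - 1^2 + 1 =32*c^2 + c*(48*m + 8) + 10*m^2 + 2*m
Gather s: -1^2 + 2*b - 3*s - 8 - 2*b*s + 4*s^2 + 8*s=2*b + 4*s^2 + s*(5 - 2*b) - 9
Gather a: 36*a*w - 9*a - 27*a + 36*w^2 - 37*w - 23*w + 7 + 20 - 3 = a*(36*w - 36) + 36*w^2 - 60*w + 24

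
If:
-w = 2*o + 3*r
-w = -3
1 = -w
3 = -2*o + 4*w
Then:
No Solution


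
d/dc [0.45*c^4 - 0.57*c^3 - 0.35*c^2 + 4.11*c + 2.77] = 1.8*c^3 - 1.71*c^2 - 0.7*c + 4.11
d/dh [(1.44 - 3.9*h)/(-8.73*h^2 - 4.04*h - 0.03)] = (-34.047*h^2 + 25.1424*h + 5.9346)/(76.2129*h^4 + 70.5384*h^3 + 16.8454*h^2 + 0.2424*h + 0.0009)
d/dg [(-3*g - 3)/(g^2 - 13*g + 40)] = 3*(g^2 + 2*g - 53)/(g^4 - 26*g^3 + 249*g^2 - 1040*g + 1600)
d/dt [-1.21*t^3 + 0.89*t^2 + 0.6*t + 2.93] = -3.63*t^2 + 1.78*t + 0.6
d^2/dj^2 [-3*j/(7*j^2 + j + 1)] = 6*(-j*(14*j + 1)^2 + (21*j + 1)*(7*j^2 + j + 1))/(7*j^2 + j + 1)^3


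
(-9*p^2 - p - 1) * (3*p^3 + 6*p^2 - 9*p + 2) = -27*p^5 - 57*p^4 + 72*p^3 - 15*p^2 + 7*p - 2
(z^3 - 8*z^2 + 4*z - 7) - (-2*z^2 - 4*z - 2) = z^3 - 6*z^2 + 8*z - 5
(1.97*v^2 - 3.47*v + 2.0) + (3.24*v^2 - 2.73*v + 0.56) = 5.21*v^2 - 6.2*v + 2.56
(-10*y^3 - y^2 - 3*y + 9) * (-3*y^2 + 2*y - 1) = 30*y^5 - 17*y^4 + 17*y^3 - 32*y^2 + 21*y - 9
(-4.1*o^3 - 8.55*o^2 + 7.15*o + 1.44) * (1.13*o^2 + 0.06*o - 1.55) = -4.633*o^5 - 9.9075*o^4 + 13.9215*o^3 + 15.3087*o^2 - 10.9961*o - 2.232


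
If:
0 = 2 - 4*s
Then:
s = 1/2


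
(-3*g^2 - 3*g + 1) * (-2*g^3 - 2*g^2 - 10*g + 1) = 6*g^5 + 12*g^4 + 34*g^3 + 25*g^2 - 13*g + 1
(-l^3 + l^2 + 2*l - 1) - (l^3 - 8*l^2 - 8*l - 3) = -2*l^3 + 9*l^2 + 10*l + 2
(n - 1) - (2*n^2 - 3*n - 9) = -2*n^2 + 4*n + 8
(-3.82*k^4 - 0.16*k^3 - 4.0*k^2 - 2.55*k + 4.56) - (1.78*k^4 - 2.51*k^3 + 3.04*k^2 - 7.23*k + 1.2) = -5.6*k^4 + 2.35*k^3 - 7.04*k^2 + 4.68*k + 3.36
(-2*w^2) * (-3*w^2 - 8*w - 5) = 6*w^4 + 16*w^3 + 10*w^2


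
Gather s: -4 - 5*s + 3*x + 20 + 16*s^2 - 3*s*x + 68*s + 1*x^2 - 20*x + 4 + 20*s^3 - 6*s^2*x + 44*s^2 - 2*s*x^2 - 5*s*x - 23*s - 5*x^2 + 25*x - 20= 20*s^3 + s^2*(60 - 6*x) + s*(-2*x^2 - 8*x + 40) - 4*x^2 + 8*x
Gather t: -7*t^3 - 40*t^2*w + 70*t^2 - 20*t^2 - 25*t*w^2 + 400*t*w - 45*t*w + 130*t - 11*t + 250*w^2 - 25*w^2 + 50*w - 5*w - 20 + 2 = -7*t^3 + t^2*(50 - 40*w) + t*(-25*w^2 + 355*w + 119) + 225*w^2 + 45*w - 18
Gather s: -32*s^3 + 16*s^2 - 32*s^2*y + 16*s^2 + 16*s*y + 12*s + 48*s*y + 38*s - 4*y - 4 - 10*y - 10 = -32*s^3 + s^2*(32 - 32*y) + s*(64*y + 50) - 14*y - 14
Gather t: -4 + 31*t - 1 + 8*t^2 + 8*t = 8*t^2 + 39*t - 5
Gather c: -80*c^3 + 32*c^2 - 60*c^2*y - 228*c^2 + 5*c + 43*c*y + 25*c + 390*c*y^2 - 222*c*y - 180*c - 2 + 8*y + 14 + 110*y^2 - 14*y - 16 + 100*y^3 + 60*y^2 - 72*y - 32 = -80*c^3 + c^2*(-60*y - 196) + c*(390*y^2 - 179*y - 150) + 100*y^3 + 170*y^2 - 78*y - 36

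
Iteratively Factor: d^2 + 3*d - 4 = (d + 4)*(d - 1)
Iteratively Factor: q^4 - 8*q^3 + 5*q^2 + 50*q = (q)*(q^3 - 8*q^2 + 5*q + 50) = q*(q - 5)*(q^2 - 3*q - 10) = q*(q - 5)*(q + 2)*(q - 5)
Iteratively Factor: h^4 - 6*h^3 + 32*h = (h + 2)*(h^3 - 8*h^2 + 16*h) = (h - 4)*(h + 2)*(h^2 - 4*h) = h*(h - 4)*(h + 2)*(h - 4)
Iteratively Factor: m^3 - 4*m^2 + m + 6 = (m - 3)*(m^2 - m - 2) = (m - 3)*(m - 2)*(m + 1)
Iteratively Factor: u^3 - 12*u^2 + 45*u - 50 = (u - 5)*(u^2 - 7*u + 10) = (u - 5)*(u - 2)*(u - 5)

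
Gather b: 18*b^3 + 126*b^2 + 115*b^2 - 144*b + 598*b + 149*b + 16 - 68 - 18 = 18*b^3 + 241*b^2 + 603*b - 70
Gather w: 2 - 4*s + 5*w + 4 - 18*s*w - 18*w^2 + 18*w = -4*s - 18*w^2 + w*(23 - 18*s) + 6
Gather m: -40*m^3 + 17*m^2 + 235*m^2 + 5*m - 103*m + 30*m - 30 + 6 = -40*m^3 + 252*m^2 - 68*m - 24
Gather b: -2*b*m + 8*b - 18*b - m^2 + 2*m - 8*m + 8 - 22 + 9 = b*(-2*m - 10) - m^2 - 6*m - 5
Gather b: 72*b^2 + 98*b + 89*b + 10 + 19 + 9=72*b^2 + 187*b + 38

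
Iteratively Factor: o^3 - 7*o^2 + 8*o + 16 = (o - 4)*(o^2 - 3*o - 4) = (o - 4)*(o + 1)*(o - 4)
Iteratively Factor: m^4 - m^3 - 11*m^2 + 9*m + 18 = (m + 3)*(m^3 - 4*m^2 + m + 6) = (m - 3)*(m + 3)*(m^2 - m - 2) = (m - 3)*(m + 1)*(m + 3)*(m - 2)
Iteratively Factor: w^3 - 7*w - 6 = (w + 2)*(w^2 - 2*w - 3) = (w - 3)*(w + 2)*(w + 1)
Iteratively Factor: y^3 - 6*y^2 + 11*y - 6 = (y - 2)*(y^2 - 4*y + 3) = (y - 3)*(y - 2)*(y - 1)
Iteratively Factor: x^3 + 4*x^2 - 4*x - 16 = (x - 2)*(x^2 + 6*x + 8) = (x - 2)*(x + 4)*(x + 2)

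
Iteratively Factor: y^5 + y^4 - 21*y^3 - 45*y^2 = (y - 5)*(y^4 + 6*y^3 + 9*y^2) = y*(y - 5)*(y^3 + 6*y^2 + 9*y) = y*(y - 5)*(y + 3)*(y^2 + 3*y) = y*(y - 5)*(y + 3)^2*(y)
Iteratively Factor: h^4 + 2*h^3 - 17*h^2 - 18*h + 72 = (h - 3)*(h^3 + 5*h^2 - 2*h - 24) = (h - 3)*(h + 3)*(h^2 + 2*h - 8) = (h - 3)*(h + 3)*(h + 4)*(h - 2)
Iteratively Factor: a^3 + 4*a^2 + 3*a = (a + 1)*(a^2 + 3*a) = a*(a + 1)*(a + 3)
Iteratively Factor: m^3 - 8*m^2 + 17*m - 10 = (m - 1)*(m^2 - 7*m + 10) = (m - 5)*(m - 1)*(m - 2)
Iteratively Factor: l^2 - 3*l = (l - 3)*(l)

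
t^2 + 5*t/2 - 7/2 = (t - 1)*(t + 7/2)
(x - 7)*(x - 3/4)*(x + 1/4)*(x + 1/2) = x^4 - 7*x^3 - 7*x^2/16 + 95*x/32 + 21/32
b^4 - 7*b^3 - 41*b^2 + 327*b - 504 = (b - 8)*(b - 3)^2*(b + 7)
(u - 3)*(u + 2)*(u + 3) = u^3 + 2*u^2 - 9*u - 18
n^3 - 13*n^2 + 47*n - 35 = (n - 7)*(n - 5)*(n - 1)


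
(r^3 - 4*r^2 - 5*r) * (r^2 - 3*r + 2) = r^5 - 7*r^4 + 9*r^3 + 7*r^2 - 10*r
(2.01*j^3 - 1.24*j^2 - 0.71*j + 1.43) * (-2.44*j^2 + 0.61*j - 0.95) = -4.9044*j^5 + 4.2517*j^4 - 0.9335*j^3 - 2.7443*j^2 + 1.5468*j - 1.3585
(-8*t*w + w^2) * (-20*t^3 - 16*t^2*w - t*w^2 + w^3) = 160*t^4*w + 108*t^3*w^2 - 8*t^2*w^3 - 9*t*w^4 + w^5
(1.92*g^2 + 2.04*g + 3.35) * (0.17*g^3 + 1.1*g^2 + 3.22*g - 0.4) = 0.3264*g^5 + 2.4588*g^4 + 8.9959*g^3 + 9.4858*g^2 + 9.971*g - 1.34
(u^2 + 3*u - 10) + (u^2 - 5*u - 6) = 2*u^2 - 2*u - 16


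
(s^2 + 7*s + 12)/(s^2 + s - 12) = (s + 3)/(s - 3)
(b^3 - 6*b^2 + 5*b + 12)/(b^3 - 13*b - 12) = (b - 3)/(b + 3)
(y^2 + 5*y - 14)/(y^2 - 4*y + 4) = (y + 7)/(y - 2)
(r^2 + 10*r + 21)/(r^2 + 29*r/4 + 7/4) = 4*(r + 3)/(4*r + 1)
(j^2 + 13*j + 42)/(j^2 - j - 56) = (j + 6)/(j - 8)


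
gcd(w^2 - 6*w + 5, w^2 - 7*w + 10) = w - 5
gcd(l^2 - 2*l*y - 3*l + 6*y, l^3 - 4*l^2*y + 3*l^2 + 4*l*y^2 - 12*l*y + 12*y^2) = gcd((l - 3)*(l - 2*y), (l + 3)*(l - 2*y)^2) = -l + 2*y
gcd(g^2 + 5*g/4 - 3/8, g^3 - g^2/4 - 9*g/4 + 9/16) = g^2 + 5*g/4 - 3/8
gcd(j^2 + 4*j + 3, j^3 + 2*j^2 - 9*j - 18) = j + 3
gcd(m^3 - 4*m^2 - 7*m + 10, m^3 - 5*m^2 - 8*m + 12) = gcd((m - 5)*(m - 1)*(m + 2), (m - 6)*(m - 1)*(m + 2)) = m^2 + m - 2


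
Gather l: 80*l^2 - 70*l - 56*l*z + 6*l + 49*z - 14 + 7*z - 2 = 80*l^2 + l*(-56*z - 64) + 56*z - 16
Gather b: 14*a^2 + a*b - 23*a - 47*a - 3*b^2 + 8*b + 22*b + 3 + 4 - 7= 14*a^2 - 70*a - 3*b^2 + b*(a + 30)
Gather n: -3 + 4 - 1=0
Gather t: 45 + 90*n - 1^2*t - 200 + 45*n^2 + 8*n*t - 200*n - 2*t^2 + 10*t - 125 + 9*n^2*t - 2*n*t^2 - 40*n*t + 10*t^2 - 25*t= 45*n^2 - 110*n + t^2*(8 - 2*n) + t*(9*n^2 - 32*n - 16) - 280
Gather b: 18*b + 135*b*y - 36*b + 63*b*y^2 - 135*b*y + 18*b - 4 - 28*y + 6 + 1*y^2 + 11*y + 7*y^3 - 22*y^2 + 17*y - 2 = 63*b*y^2 + 7*y^3 - 21*y^2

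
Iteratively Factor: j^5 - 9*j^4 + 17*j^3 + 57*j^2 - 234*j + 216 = (j - 2)*(j^4 - 7*j^3 + 3*j^2 + 63*j - 108) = (j - 2)*(j + 3)*(j^3 - 10*j^2 + 33*j - 36) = (j - 3)*(j - 2)*(j + 3)*(j^2 - 7*j + 12) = (j - 4)*(j - 3)*(j - 2)*(j + 3)*(j - 3)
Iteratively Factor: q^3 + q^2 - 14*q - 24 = (q + 2)*(q^2 - q - 12) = (q - 4)*(q + 2)*(q + 3)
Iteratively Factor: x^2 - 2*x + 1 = (x - 1)*(x - 1)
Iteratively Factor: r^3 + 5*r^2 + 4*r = (r)*(r^2 + 5*r + 4) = r*(r + 4)*(r + 1)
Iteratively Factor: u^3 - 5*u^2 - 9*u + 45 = (u + 3)*(u^2 - 8*u + 15) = (u - 5)*(u + 3)*(u - 3)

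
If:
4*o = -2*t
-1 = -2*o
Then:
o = 1/2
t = -1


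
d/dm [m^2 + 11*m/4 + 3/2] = 2*m + 11/4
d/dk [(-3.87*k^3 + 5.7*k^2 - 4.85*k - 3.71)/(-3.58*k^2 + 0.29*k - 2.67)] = (13.8546*k^4 - 2.2446*k^3 + 15.2887*k^2 - 57.0016*k + 14.0254)/(12.8164*k^4 - 2.0764*k^3 + 19.2013*k^2 - 1.5486*k + 7.1289)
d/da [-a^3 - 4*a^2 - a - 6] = -3*a^2 - 8*a - 1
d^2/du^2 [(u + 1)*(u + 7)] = 2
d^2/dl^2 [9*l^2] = 18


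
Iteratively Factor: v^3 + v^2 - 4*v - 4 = (v + 2)*(v^2 - v - 2) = (v - 2)*(v + 2)*(v + 1)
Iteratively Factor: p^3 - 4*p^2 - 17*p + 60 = (p + 4)*(p^2 - 8*p + 15) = (p - 3)*(p + 4)*(p - 5)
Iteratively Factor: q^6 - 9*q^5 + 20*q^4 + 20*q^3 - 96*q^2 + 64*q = (q - 2)*(q^5 - 7*q^4 + 6*q^3 + 32*q^2 - 32*q) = (q - 2)*(q - 1)*(q^4 - 6*q^3 + 32*q) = (q - 2)*(q - 1)*(q + 2)*(q^3 - 8*q^2 + 16*q) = (q - 4)*(q - 2)*(q - 1)*(q + 2)*(q^2 - 4*q) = (q - 4)^2*(q - 2)*(q - 1)*(q + 2)*(q)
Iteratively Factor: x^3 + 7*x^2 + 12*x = (x + 4)*(x^2 + 3*x) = x*(x + 4)*(x + 3)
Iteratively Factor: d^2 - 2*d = (d - 2)*(d)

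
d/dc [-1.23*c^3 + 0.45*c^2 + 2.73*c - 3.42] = -3.69*c^2 + 0.9*c + 2.73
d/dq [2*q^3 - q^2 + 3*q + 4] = 6*q^2 - 2*q + 3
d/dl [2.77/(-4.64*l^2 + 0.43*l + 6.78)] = (25.7056*l - 1.1911)/(-4.64*l^2 + 0.43*l + 6.78)^2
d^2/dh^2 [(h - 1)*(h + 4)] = 2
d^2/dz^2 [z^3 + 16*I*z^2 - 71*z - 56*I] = 6*z + 32*I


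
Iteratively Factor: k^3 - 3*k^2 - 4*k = (k)*(k^2 - 3*k - 4) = k*(k + 1)*(k - 4)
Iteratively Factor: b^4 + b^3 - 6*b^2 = (b - 2)*(b^3 + 3*b^2) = b*(b - 2)*(b^2 + 3*b) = b*(b - 2)*(b + 3)*(b)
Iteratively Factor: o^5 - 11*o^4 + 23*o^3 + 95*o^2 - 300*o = (o - 5)*(o^4 - 6*o^3 - 7*o^2 + 60*o) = o*(o - 5)*(o^3 - 6*o^2 - 7*o + 60) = o*(o - 5)*(o - 4)*(o^2 - 2*o - 15) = o*(o - 5)^2*(o - 4)*(o + 3)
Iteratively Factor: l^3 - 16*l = (l + 4)*(l^2 - 4*l) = l*(l + 4)*(l - 4)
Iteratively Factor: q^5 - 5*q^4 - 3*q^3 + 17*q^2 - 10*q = (q - 1)*(q^4 - 4*q^3 - 7*q^2 + 10*q) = q*(q - 1)*(q^3 - 4*q^2 - 7*q + 10) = q*(q - 1)^2*(q^2 - 3*q - 10) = q*(q - 1)^2*(q + 2)*(q - 5)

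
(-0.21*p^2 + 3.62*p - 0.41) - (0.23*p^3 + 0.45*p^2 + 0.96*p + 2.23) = -0.23*p^3 - 0.66*p^2 + 2.66*p - 2.64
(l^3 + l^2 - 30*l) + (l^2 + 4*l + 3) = l^3 + 2*l^2 - 26*l + 3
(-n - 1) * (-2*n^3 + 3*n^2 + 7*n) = 2*n^4 - n^3 - 10*n^2 - 7*n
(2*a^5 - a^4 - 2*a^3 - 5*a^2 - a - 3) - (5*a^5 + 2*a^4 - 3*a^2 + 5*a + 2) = -3*a^5 - 3*a^4 - 2*a^3 - 2*a^2 - 6*a - 5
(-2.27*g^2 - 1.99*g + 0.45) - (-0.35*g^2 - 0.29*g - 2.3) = -1.92*g^2 - 1.7*g + 2.75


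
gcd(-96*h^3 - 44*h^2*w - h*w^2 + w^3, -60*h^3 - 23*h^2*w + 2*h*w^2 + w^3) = 12*h^2 + 7*h*w + w^2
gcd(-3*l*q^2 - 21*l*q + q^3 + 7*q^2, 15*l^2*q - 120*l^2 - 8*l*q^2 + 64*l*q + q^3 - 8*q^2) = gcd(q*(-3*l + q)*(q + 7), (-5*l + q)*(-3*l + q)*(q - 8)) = -3*l + q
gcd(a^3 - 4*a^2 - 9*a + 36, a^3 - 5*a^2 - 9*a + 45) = a^2 - 9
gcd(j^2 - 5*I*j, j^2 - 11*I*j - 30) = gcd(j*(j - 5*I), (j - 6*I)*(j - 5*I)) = j - 5*I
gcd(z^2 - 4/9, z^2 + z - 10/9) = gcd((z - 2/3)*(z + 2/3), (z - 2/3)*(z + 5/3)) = z - 2/3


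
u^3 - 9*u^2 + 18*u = u*(u - 6)*(u - 3)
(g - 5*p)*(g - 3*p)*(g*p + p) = g^3*p - 8*g^2*p^2 + g^2*p + 15*g*p^3 - 8*g*p^2 + 15*p^3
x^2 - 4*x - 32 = (x - 8)*(x + 4)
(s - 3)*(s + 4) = s^2 + s - 12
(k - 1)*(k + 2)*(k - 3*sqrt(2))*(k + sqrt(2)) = k^4 - 2*sqrt(2)*k^3 + k^3 - 8*k^2 - 2*sqrt(2)*k^2 - 6*k + 4*sqrt(2)*k + 12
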